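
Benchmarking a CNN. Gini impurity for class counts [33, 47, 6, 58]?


Probabilities: [33/144, 47/144, 6/144, 58/144] ≈ [0.2292, 0.3264, 0.0417, 0.4028]
Σpᵢ² = (1089 + 2209 + 36 + 3364)/144² = 6698/20736
Gini = 1 - Σpᵢ² = 1 - 6698/20736 = 0.677

0.677


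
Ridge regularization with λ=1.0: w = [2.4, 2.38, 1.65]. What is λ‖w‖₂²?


‖w‖₂² = (2.4)² + (2.38)² + (1.65)²
     = 5.76 + 5.6644 + 2.7225
     = 14.1469
λ·‖w‖₂² = 1.0·14.1469 = 14.1469

14.1469


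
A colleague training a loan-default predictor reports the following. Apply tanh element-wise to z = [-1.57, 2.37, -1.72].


tanh(-1.57) = -0.917
tanh(2.37) = 0.9827
tanh(-1.72) = -0.9379
result = [-0.917, 0.9827, -0.9379]

[-0.917, 0.9827, -0.9379]


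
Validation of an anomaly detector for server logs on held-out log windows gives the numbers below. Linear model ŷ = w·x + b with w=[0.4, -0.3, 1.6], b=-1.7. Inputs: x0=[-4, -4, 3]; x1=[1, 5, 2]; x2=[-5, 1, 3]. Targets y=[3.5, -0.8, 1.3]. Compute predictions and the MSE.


ŷ0 = (0.4)·(-4) + (-0.3)·(-4) + (1.6)·(3) - 1.7 = 2.7
ŷ1 = (0.4)·(1) + (-0.3)·(5) + (1.6)·(2) - 1.7 = 0.4
ŷ2 = (0.4)·(-5) + (-0.3)·(1) + (1.6)·(3) - 1.7 = 0.8
errors² = [0.64, 1.44, 0.25]
MSE = 2.3300/3 = 0.7767

0.7767


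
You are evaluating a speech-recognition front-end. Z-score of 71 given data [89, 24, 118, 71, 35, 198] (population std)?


μ = 89.1667, σ = 58.0041
z = (71 - 89.1667)/58.0041 = -0.3132

-0.3132


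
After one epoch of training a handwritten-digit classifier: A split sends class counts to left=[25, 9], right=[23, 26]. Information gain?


Parent = [48, 35], H_parent = 0.9822
H_left = 0.8338 (n=34), H_right = 0.9973 (n=49)
H_children = (34/83)·0.8338 + (49/83)·0.9973 = 0.9303
IG = 0.9822 - 0.9303 = 0.0519

0.0519


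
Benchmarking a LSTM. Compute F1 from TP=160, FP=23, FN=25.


Precision = 160/183 = 0.8743
Recall = 160/185 = 0.8649
F1 = 2·P·R/(P+R) = 2·TP/(2·TP+FP+FN) = 320/(320+23+25) = 320/368 = 0.8696

0.8696


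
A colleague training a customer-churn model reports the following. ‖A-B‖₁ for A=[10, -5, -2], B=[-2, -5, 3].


d = |10+ 2| + |-5+ 5| + |-2-3|
  = 12 + 0 + 5
  = 17

17


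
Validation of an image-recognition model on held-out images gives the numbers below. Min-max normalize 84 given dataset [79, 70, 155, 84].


min=70, max=155
(84-70)/(155-70) = 14/85 = 0.1647

0.1647


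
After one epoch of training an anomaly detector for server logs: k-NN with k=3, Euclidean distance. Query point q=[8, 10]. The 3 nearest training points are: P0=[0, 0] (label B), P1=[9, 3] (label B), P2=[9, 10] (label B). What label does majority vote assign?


d(q,P0) = 12.8062  (label B)
d(q,P1) = 7.0711  (label B)
d(q,P2) = 1.0  (label B)
Votes: A=0, B=3
Majority → B

B


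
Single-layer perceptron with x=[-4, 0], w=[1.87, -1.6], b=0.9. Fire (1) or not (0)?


z = (-4)·(1.87) + (0)·(-1.6) + 0.9
  = -6.58
step(z) = 0 (z<0)

0


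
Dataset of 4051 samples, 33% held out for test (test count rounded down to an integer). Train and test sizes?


Test = ⌊4051·33/100⌋ = 1336
Train = 4051 - 1336 = 2715

Train: 2715, Test: 1336


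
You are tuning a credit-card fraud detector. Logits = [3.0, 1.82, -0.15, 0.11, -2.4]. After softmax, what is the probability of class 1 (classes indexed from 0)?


Exponentials: e^3.0=20.0855, e^1.82=6.1719, e^-0.15=0.8607, e^0.11=1.1163, e^-2.4=0.0907
Sum = 28.3251
Softmax = [0.7091, 0.2179, 0.0304, 0.0394, 0.0032]
p[1] = 6.1719/28.3251 = 0.2179

0.2179


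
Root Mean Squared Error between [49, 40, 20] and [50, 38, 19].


MSE = 6/3 = 2
RMSE = √(6/3) = 1.4142

1.4142


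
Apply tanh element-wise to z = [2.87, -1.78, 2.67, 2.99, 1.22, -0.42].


tanh(2.87) = 0.9936
tanh(-1.78) = -0.9447
tanh(2.67) = 0.9905
tanh(2.99) = 0.995
tanh(1.22) = 0.8397
tanh(-0.42) = -0.3969
result = [0.9936, -0.9447, 0.9905, 0.995, 0.8397, -0.3969]

[0.9936, -0.9447, 0.9905, 0.995, 0.8397, -0.3969]


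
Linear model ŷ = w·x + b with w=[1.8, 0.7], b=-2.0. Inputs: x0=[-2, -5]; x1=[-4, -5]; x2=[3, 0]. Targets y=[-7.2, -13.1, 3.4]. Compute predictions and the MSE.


ŷ0 = (1.8)·(-2) + (0.7)·(-5) - 2.0 = -9.1
ŷ1 = (1.8)·(-4) + (0.7)·(-5) - 2.0 = -12.7
ŷ2 = (1.8)·(3) + (0.7)·(0) - 2.0 = 3.4
errors² = [3.61, 0.16, 0.0]
MSE = 3.7700/3 = 1.2567

1.2567


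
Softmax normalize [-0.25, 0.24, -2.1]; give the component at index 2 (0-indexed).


Exponentials: e^-0.25=0.7788, e^0.24=1.2712, e^-2.1=0.1225
Sum = 2.1725
Softmax = [0.3585, 0.5852, 0.0564]
p[2] = 0.1225/2.1725 = 0.0564

0.0564


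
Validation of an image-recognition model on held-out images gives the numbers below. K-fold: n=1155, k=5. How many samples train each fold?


Fold size = 1155/5 = 231
Training per fold = 1155 - 231 = 924

924


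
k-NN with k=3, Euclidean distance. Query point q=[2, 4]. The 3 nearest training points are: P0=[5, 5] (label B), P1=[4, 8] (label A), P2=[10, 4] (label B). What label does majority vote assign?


d(q,P0) = 3.1623  (label B)
d(q,P1) = 4.4721  (label A)
d(q,P2) = 8.0  (label B)
Votes: A=1, B=2
Majority → B

B


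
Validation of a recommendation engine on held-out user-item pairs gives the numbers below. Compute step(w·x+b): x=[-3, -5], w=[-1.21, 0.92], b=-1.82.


z = (-3)·(-1.21) + (-5)·(0.92) - 1.82
  = -2.79
step(z) = 0 (z<0)

0


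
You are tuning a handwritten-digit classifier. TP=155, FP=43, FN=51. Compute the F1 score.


Precision = 155/198 = 0.7828
Recall = 155/206 = 0.7524
F1 = 2·P·R/(P+R) = 2·TP/(2·TP+FP+FN) = 310/(310+43+51) = 310/404 = 0.7673

0.7673


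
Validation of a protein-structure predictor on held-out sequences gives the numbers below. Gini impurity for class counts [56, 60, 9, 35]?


Probabilities: [56/160, 60/160, 9/160, 35/160] ≈ [0.35, 0.375, 0.0563, 0.2188]
Σpᵢ² = (3136 + 3600 + 81 + 1225)/160² = 8042/25600
Gini = 1 - Σpᵢ² = 1 - 8042/25600 = 0.6859

0.6859


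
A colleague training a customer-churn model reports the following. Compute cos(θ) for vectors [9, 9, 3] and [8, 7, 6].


A·B = 9·8 + 9·7 + 3·6 = 153
‖A‖ = √171 = 13.0767, ‖B‖ = √149 = 12.2066
cos = 153/(√171·√149) = 153/√25479 = 0.9585

0.9585


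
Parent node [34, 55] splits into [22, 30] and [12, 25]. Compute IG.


Parent = [34, 55], H_parent = 0.9595
H_left = 0.9829 (n=52), H_right = 0.909 (n=37)
H_children = (52/89)·0.9829 + (37/89)·0.909 = 0.9522
IG = 0.9595 - 0.9522 = 0.0073

0.0073


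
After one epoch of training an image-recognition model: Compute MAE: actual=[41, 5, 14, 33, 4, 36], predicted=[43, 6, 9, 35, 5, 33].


Absolute errors: |41-43|=2, |5-6|=1, |14-9|=5, |33-35|=2, |4-5|=1, |36-33|=3
Sum = 14
MAE = 14/6 = 7/3

7/3


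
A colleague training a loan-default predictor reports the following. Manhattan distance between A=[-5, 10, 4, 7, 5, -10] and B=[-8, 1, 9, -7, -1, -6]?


d = |-5+ 8| + |10-1| + |4-9| + |7+ 7| + |5+ 1| + |-10+ 6|
  = 3 + 9 + 5 + 14 + 6 + 4
  = 41

41


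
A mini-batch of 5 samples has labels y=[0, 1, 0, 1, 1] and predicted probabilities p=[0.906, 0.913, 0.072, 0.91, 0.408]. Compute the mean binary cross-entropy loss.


L[0] = -ln(1-0.906) = -ln(0.094) = 2.3645
L[1] = -ln(0.913) = 0.091
L[2] = -ln(1-0.072) = -ln(0.928) = 0.0747
L[3] = -ln(0.91) = 0.0943
L[4] = -ln(0.408) = 0.8965
mean = (2.3645 + 0.091 + 0.0747 + 0.0943 + 0.8965)/5 = 0.7042

0.7042


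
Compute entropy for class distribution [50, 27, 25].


Probabilities: [50/102, 27/102, 25/102] ≈ [0.4902, 0.2647, 0.2451]
H = -((50/102)·log₂(50/102) + (27/102)·log₂(27/102) + (25/102)·log₂(25/102))
  = 1.509 bits

1.509 bits


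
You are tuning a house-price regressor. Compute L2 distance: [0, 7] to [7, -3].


d = √((0-7)² + (7+ 3)²)
  = √(49 + 100)
  = √149 = 12.2066

12.2066


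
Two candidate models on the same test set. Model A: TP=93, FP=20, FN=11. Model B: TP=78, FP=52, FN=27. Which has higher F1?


Model A: P=93/113=0.823, R=93/104=0.8942, F1=2PR/(P+R)=2TP/(2TP+FP+FN)=186/217=0.8571
Model B: P=78/130=0.6, R=78/105=0.7429, F1=2PR/(P+R)=2TP/(2TP+FP+FN)=156/235=0.6638
0.8571 > 0.6638 → Model A

Model A


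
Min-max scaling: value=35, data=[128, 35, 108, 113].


min=35, max=128
(35-35)/(128-35) = 0/93 = 0.0

0.0


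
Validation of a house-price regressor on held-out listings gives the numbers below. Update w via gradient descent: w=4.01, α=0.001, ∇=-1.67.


w_new = w - α·∇
= 4.01 - 0.001·-1.67
= 4.01 + 0.00167
= 4.01167

4.01167


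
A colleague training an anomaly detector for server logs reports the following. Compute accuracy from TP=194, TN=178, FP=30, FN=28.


Accuracy = (TP+TN)/(TP+TN+FP+FN)
= (194+178)/(430)
= 372/430 = 86.51%

86.51%


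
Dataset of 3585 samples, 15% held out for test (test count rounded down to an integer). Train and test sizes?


Test = ⌊3585·15/100⌋ = 537
Train = 3585 - 537 = 3048

Train: 3048, Test: 537


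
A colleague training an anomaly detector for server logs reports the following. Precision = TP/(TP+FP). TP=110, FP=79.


Precision = TP/(TP+FP)
= 110/(110+79)
= 110/189 = 58.2%

58.2%


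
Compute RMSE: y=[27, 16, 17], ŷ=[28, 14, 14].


MSE = 14/3 = 4.6667
RMSE = √(14/3) = 2.1602

2.1602


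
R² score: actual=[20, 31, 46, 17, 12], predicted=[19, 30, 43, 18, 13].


ȳ = 25.2
SS_res = Σ(y-ŷ)² = 13
SS_tot = Σ(y-ȳ)² = 734.8
R² = 1 - SS_res/SS_tot = 1 - 0.0177 = 0.9823

0.9823


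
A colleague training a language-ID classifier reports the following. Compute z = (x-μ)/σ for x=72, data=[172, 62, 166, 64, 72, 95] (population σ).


μ = 105.1667, σ = 46.4199
z = (72 - 105.1667)/46.4199 = -0.7145

-0.7145


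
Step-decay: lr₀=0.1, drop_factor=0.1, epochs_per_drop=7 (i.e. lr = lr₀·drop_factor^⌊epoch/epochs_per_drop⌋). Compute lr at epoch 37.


n_drops = ⌊37/7⌋ = 5
lr = 0.1·0.1^5 = 0.1·0.00001 = 0.000001

0.000001


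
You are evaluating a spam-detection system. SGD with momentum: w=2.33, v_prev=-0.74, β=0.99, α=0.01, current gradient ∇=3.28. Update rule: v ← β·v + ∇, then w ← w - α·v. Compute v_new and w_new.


v_new = 0.99·-0.74 + 3.28 = -0.7326 + 3.28 = 2.5474
w_new = 2.33 - 0.01·2.5474 = 2.33 - 0.025474 = 2.304526

v_new=2.5474, w_new=2.304526


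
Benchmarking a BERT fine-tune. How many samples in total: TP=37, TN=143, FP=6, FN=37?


Total = TP + TN + FP + FN
= 37 + 143 + 6 + 37
= 223
(Predicted positive: 43, predicted negative: 180)

223


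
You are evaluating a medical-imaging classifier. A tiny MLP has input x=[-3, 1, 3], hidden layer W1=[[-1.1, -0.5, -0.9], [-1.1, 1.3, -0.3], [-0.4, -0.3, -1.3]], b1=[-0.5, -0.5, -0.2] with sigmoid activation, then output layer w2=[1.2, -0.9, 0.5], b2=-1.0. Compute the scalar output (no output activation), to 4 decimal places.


z1[0] = (-1.1)·(-3) + (-0.5)·(1) + (-0.9)·(3) - 0.5 = -0.4
z1[1] = (-1.1)·(-3) + (1.3)·(1) + (-0.3)·(3) - 0.5 = 3.2
z1[2] = (-0.4)·(-3) + (-0.3)·(1) + (-1.3)·(3) - 0.2 = -3.2
h = sigmoid(z1) = [0.4013, 0.9608, 0.0392]
output = (1.2)·(0.4013) + (-0.9)·(0.9608) + (0.5)·(0.0392) - 1.0 = -1.3636

-1.3636


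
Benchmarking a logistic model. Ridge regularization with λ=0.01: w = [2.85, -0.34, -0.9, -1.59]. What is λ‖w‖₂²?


‖w‖₂² = (2.85)² + (-0.34)² + (-0.9)² + (-1.59)²
     = 8.1225 + 0.1156 + 0.81 + 2.5281
     = 11.5762
λ·‖w‖₂² = 0.01·11.5762 = 0.115762

0.115762


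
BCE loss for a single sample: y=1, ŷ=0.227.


BCE = -[y·ln(p) + (1-y)·ln(1-p)]
= -1·ln(0.227) - 0
= -ln(0.227) = 1.4828

1.4828


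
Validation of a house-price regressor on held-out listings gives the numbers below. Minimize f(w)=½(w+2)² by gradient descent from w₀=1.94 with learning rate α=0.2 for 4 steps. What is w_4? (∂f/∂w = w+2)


step 1: grad = 1.94+2 = 3.94; w = 1.94 - 0.2·(3.94) = 1.152
step 2: grad = 1.152+2 = 3.152; w = 1.152 - 0.2·(3.152) = 0.5216
step 3: grad = 0.5216+2 = 2.5216; w = 0.5216 - 0.2·(2.5216) = 0.01728
step 4: grad = 0.01728+2 = 2.01728; w = 0.01728 - 0.2·(2.01728) = -0.386176

-0.386176


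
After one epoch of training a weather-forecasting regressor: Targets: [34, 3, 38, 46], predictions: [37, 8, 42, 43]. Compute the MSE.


Squared errors: (34-37)²=9, (3-8)²=25, (38-42)²=16, (46-43)²=9
Sum = 59
MSE = 59/4 = 59/4

59/4


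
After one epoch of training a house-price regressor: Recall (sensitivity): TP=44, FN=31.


Recall = TP/(TP+FN)
= 44/(44+31)
= 44/75 = 58.67%

58.67%


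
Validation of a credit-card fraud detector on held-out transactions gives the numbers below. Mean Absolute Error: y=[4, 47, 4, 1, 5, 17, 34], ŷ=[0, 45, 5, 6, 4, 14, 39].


Absolute errors: |4-0|=4, |47-45|=2, |4-5|=1, |1-6|=5, |5-4|=1, |17-14|=3, |34-39|=5
Sum = 21
MAE = 21/7 = 3

3


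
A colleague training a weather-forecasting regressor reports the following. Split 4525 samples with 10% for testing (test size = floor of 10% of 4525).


Test = ⌊4525·10/100⌋ = 452
Train = 4525 - 452 = 4073

Train: 4073, Test: 452


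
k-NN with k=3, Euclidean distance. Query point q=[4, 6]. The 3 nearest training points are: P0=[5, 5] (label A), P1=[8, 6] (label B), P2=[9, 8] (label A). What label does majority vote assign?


d(q,P0) = 1.4142  (label A)
d(q,P1) = 4.0  (label B)
d(q,P2) = 5.3852  (label A)
Votes: A=2, B=1
Majority → A

A


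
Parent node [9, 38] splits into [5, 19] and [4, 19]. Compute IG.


Parent = [9, 38], H_parent = 0.7046
H_left = 0.7383 (n=24), H_right = 0.6666 (n=23)
H_children = (24/47)·0.7383 + (23/47)·0.6666 = 0.7032
IG = 0.7046 - 0.7032 = 0.0014

0.0014


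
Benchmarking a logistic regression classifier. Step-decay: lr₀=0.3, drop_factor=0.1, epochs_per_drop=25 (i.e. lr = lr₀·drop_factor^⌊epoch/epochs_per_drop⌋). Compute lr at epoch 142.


n_drops = ⌊142/25⌋ = 5
lr = 0.3·0.1^5 = 0.3·0.00001 = 0.000003

0.000003


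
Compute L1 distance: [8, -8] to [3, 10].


d = |8-3| + |-8-10|
  = 5 + 18
  = 23

23


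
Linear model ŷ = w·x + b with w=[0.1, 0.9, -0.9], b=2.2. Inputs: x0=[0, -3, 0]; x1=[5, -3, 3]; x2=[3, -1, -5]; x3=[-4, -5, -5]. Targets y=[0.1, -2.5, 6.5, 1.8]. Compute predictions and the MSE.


ŷ0 = (0.1)·(0) + (0.9)·(-3) + (-0.9)·(0) + 2.2 = -0.5
ŷ1 = (0.1)·(5) + (0.9)·(-3) + (-0.9)·(3) + 2.2 = -2.7
ŷ2 = (0.1)·(3) + (0.9)·(-1) + (-0.9)·(-5) + 2.2 = 6.1
ŷ3 = (0.1)·(-4) + (0.9)·(-5) + (-0.9)·(-5) + 2.2 = 1.8
errors² = [0.36, 0.04, 0.16, 0.0]
MSE = 0.5600/4 = 0.14

0.14


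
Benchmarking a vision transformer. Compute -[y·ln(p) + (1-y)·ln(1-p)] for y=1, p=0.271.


BCE = -[y·ln(p) + (1-y)·ln(1-p)]
= -1·ln(0.271) - 0
= -ln(0.271) = 1.3056

1.3056


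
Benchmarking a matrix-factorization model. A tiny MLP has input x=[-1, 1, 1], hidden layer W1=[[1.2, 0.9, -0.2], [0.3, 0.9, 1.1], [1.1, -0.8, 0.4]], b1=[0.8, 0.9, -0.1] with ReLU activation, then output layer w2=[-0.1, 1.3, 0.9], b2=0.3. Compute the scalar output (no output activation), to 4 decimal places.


z1[0] = (1.2)·(-1) + (0.9)·(1) + (-0.2)·(1) + 0.8 = 0.3
z1[1] = (0.3)·(-1) + (0.9)·(1) + (1.1)·(1) + 0.9 = 2.6
z1[2] = (1.1)·(-1) + (-0.8)·(1) + (0.4)·(1) - 0.1 = -1.6
h = ReLU(z1) = [0.3, 2.6, 0.0]
output = (-0.1)·(0.3) + (1.3)·(2.6) + (0.9)·(0.0) + 0.3 = 3.65

3.65


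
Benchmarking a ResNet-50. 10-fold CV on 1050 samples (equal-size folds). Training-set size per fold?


Fold size = 1050/10 = 105
Training per fold = 1050 - 105 = 945

945


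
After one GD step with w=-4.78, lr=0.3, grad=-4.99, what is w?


w_new = w - α·∇
= -4.78 - 0.3·-4.99
= -4.78 + 1.497
= -3.283

-3.283


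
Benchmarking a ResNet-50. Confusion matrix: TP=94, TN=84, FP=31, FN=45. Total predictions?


Total = TP + TN + FP + FN
= 94 + 84 + 31 + 45
= 254
(Predicted positive: 125, predicted negative: 129)

254


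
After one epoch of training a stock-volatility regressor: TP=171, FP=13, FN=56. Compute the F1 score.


Precision = 171/184 = 0.9293
Recall = 171/227 = 0.7533
F1 = 2·P·R/(P+R) = 2·TP/(2·TP+FP+FN) = 342/(342+13+56) = 342/411 = 0.8321

0.8321


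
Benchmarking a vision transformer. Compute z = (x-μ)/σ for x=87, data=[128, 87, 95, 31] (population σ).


μ = 85.25, σ = 34.8882
z = (87 - 85.25)/34.8882 = 0.0502

0.0502


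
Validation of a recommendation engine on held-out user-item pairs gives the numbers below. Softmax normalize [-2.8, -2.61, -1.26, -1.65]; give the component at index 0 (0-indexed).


Exponentials: e^-2.8=0.0608, e^-2.61=0.0735, e^-1.26=0.2837, e^-1.65=0.192
Sum = 0.61
Softmax = [0.0997, 0.1205, 0.465, 0.3148]
p[0] = 0.0608/0.61 = 0.0997

0.0997


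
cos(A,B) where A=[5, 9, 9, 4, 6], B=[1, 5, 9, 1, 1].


A·B = 5·1 + 9·5 + 9·9 + 4·1 + 6·1 = 141
‖A‖ = √239 = 15.4596, ‖B‖ = √109 = 10.4403
cos = 141/(√239·√109) = 141/√26051 = 0.8736

0.8736


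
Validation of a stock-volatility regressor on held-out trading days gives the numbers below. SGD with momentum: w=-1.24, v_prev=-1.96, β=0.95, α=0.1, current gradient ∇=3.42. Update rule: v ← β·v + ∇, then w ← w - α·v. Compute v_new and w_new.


v_new = 0.95·-1.96 + 3.42 = -1.862 + 3.42 = 1.558
w_new = -1.24 - 0.1·1.558 = -1.24 - 0.1558 = -1.3958

v_new=1.558, w_new=-1.3958


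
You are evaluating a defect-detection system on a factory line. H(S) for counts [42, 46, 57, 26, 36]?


Probabilities: [42/207, 46/207, 57/207, 26/207, 36/207] ≈ [0.2029, 0.2222, 0.2754, 0.1256, 0.1739]
H = -((42/207)·log₂(42/207) + (46/207)·log₂(46/207) + (57/207)·log₂(57/207) + (26/207)·log₂(26/207) + (36/207)·log₂(36/207))
  = 2.2763 bits

2.2763 bits


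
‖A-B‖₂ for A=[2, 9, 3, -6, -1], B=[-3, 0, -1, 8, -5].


d = √((2+ 3)² + (9-0)² + (3+ 1)² + (-6-8)² + (-1+ 5)²)
  = √(25 + 81 + 16 + 196 + 16)
  = √334 = 18.2757

18.2757


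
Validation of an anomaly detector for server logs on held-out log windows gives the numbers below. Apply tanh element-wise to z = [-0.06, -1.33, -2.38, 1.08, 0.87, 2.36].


tanh(-0.06) = -0.0599
tanh(-1.33) = -0.8692
tanh(-2.38) = -0.983
tanh(1.08) = 0.7932
tanh(0.87) = 0.7014
tanh(2.36) = 0.9823
result = [-0.0599, -0.8692, -0.983, 0.7932, 0.7014, 0.9823]

[-0.0599, -0.8692, -0.983, 0.7932, 0.7014, 0.9823]


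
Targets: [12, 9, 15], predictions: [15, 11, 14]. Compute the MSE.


Squared errors: (12-15)²=9, (9-11)²=4, (15-14)²=1
Sum = 14
MSE = 14/3 = 14/3

14/3


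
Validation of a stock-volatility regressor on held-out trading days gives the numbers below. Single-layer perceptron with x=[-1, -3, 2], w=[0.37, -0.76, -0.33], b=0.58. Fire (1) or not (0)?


z = (-1)·(0.37) + (-3)·(-0.76) + (2)·(-0.33) + 0.58
  = 1.83
step(z) = 1 (z≥0)

1


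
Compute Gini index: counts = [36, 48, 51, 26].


Probabilities: [36/161, 48/161, 51/161, 26/161] ≈ [0.2236, 0.2981, 0.3168, 0.1615]
Σpᵢ² = (1296 + 2304 + 2601 + 676)/161² = 6877/25921
Gini = 1 - Σpᵢ² = 1 - 6877/25921 = 0.7347

0.7347


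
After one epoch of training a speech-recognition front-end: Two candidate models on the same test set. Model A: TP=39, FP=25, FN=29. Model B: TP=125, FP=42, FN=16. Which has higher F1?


Model A: P=39/64=0.6094, R=39/68=0.5735, F1=2PR/(P+R)=2TP/(2TP+FP+FN)=78/132=0.5909
Model B: P=125/167=0.7485, R=125/141=0.8865, F1=2PR/(P+R)=2TP/(2TP+FP+FN)=250/308=0.8117
0.5909 < 0.8117 → Model B

Model B


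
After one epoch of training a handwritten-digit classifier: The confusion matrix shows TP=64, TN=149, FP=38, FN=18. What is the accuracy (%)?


Accuracy = (TP+TN)/(TP+TN+FP+FN)
= (64+149)/(269)
= 213/269 = 79.18%

79.18%


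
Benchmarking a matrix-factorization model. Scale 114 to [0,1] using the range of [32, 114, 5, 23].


min=5, max=114
(114-5)/(114-5) = 109/109 = 1.0

1.0


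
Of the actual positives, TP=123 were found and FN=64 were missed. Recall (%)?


Recall = TP/(TP+FN)
= 123/(123+64)
= 123/187 = 65.78%

65.78%


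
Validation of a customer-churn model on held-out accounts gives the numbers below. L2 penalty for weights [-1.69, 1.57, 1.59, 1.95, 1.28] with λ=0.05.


‖w‖₂² = (-1.69)² + (1.57)² + (1.59)² + (1.95)² + (1.28)²
     = 2.8561 + 2.4649 + 2.5281 + 3.8025 + 1.6384
     = 13.29
λ·‖w‖₂² = 0.05·13.29 = 0.6645

0.6645


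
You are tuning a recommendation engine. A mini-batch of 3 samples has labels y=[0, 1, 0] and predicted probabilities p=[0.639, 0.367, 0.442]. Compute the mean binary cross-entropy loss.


L[0] = -ln(1-0.639) = -ln(0.361) = 1.0189
L[1] = -ln(0.367) = 1.0024
L[2] = -ln(1-0.442) = -ln(0.558) = 0.5834
mean = (1.0189 + 1.0024 + 0.5834)/3 = 0.8682

0.8682


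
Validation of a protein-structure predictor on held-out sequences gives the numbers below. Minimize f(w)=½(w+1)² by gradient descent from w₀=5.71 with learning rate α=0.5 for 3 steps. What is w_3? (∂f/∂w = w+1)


step 1: grad = 5.71+1 = 6.71; w = 5.71 - 0.5·(6.71) = 2.355
step 2: grad = 2.355+1 = 3.355; w = 2.355 - 0.5·(3.355) = 0.6775
step 3: grad = 0.6775+1 = 1.6775; w = 0.6775 - 0.5·(1.6775) = -0.16125

-0.16125


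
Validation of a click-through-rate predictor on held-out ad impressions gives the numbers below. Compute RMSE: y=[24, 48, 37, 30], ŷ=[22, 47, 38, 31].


MSE = 7/4 = 1.75
RMSE = √(7/4) = 1.3229

1.3229


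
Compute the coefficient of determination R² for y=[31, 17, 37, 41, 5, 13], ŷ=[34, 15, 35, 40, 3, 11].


ȳ = 24
SS_res = Σ(y-ŷ)² = 26
SS_tot = Σ(y-ȳ)² = 1038
R² = 1 - SS_res/SS_tot = 1 - 0.025 = 0.975

0.975


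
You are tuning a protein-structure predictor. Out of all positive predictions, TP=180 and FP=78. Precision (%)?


Precision = TP/(TP+FP)
= 180/(180+78)
= 180/258 = 69.77%

69.77%


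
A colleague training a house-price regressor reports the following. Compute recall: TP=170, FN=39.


Recall = TP/(TP+FN)
= 170/(170+39)
= 170/209 = 81.34%

81.34%


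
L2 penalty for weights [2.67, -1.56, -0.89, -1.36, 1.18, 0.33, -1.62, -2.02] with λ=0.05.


‖w‖₂² = (2.67)² + (-1.56)² + (-0.89)² + (-1.36)² + (1.18)² + (0.33)² + (-1.62)² + (-2.02)²
     = 7.1289 + 2.4336 + 0.7921 + 1.8496 + 1.3924 + 0.1089 + 2.6244 + 4.0804
     = 20.4103
λ·‖w‖₂² = 0.05·20.4103 = 1.020515

1.020515


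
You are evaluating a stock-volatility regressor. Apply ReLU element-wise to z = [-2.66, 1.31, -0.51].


ReLU(-2.66) = max(0, -2.66) = 0.0
ReLU(1.31) = max(0, 1.31) = 1.31
ReLU(-0.51) = max(0, -0.51) = 0.0
result = [0.0, 1.31, 0.0]

[0.0, 1.31, 0.0]


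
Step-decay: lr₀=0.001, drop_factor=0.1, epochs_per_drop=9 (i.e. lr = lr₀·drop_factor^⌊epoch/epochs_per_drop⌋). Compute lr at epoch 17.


n_drops = ⌊17/9⌋ = 1
lr = 0.001·0.1^1 = 0.001·0.1 = 0.0001

0.0001


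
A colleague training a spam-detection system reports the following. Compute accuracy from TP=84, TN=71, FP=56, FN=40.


Accuracy = (TP+TN)/(TP+TN+FP+FN)
= (84+71)/(251)
= 155/251 = 61.75%

61.75%


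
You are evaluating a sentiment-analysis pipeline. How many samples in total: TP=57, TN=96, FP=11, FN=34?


Total = TP + TN + FP + FN
= 57 + 96 + 11 + 34
= 198
(Predicted positive: 68, predicted negative: 130)

198


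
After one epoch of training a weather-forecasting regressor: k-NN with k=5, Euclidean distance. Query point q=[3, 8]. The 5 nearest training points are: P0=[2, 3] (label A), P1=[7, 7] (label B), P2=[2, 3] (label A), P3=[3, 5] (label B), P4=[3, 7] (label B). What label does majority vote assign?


d(q,P0) = 5.099  (label A)
d(q,P1) = 4.1231  (label B)
d(q,P2) = 5.099  (label A)
d(q,P3) = 3.0  (label B)
d(q,P4) = 1.0  (label B)
Votes: A=2, B=3
Majority → B

B


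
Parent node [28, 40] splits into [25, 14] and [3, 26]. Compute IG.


Parent = [28, 40], H_parent = 0.9774
H_left = 0.9418 (n=39), H_right = 0.4798 (n=29)
H_children = (39/68)·0.9418 + (29/68)·0.4798 = 0.7448
IG = 0.9774 - 0.7448 = 0.2326

0.2326


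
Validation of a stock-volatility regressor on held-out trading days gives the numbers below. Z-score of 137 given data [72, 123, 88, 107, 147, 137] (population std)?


μ = 112.3333, σ = 26.3671
z = (137 - 112.3333)/26.3671 = 0.9355

0.9355


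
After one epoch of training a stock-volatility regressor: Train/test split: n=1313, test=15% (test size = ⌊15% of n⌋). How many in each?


Test = ⌊1313·15/100⌋ = 196
Train = 1313 - 196 = 1117

Train: 1117, Test: 196


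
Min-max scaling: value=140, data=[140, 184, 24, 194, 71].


min=24, max=194
(140-24)/(194-24) = 116/170 = 0.6824

0.6824


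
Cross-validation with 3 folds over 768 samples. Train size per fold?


Fold size = 768/3 = 256
Training per fold = 768 - 256 = 512

512


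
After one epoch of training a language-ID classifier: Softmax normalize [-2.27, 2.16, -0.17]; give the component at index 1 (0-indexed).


Exponentials: e^-2.27=0.1033, e^2.16=8.6711, e^-0.17=0.8437
Sum = 9.6181
Softmax = [0.0107, 0.9015, 0.0877]
p[1] = 8.6711/9.6181 = 0.9015

0.9015


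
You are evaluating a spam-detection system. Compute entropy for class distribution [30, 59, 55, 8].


Probabilities: [30/152, 59/152, 55/152, 8/152] ≈ [0.1974, 0.3882, 0.3618, 0.0526]
H = -((30/152)·log₂(30/152) + (59/152)·log₂(59/152) + (55/152)·log₂(55/152) + (8/152)·log₂(8/152))
  = 1.7462 bits

1.7462 bits


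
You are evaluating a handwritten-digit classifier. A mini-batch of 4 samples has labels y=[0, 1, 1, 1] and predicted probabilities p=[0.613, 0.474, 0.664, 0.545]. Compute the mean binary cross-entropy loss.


L[0] = -ln(1-0.613) = -ln(0.387) = 0.9493
L[1] = -ln(0.474) = 0.7465
L[2] = -ln(0.664) = 0.4095
L[3] = -ln(0.545) = 0.607
mean = (0.9493 + 0.7465 + 0.4095 + 0.607)/4 = 0.6781

0.6781


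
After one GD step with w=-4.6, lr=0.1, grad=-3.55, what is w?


w_new = w - α·∇
= -4.6 - 0.1·-3.55
= -4.6 + 0.355
= -4.245

-4.245


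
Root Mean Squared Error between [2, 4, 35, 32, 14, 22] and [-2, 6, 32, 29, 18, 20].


MSE = 58/6 = 9.6667
RMSE = √(58/6) = 3.1091

3.1091


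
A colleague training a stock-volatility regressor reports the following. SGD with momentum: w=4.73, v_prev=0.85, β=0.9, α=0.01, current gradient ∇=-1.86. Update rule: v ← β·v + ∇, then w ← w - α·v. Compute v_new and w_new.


v_new = 0.9·0.85 - 1.86 = 0.765 - 1.86 = -1.095
w_new = 4.73 - 0.01·-1.095 = 4.73 + 0.01095 = 4.74095

v_new=-1.095, w_new=4.74095


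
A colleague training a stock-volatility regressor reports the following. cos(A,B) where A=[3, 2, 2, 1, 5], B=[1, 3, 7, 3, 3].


A·B = 3·1 + 2·3 + 2·7 + 1·3 + 5·3 = 41
‖A‖ = √43 = 6.5574, ‖B‖ = √77 = 8.775
cos = 41/(√43·√77) = 41/√3311 = 0.7125

0.7125


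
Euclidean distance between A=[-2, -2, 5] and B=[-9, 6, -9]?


d = √((-2+ 9)² + (-2-6)² + (5+ 9)²)
  = √(49 + 64 + 196)
  = √309 = 17.5784

17.5784


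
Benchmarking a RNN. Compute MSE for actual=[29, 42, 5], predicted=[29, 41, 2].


Squared errors: (29-29)²=0, (42-41)²=1, (5-2)²=9
Sum = 10
MSE = 10/3 = 10/3

10/3


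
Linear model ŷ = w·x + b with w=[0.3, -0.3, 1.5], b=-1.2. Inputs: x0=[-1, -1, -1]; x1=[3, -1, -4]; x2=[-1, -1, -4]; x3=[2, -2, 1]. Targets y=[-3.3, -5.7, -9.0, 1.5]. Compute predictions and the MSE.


ŷ0 = (0.3)·(-1) + (-0.3)·(-1) + (1.5)·(-1) - 1.2 = -2.7
ŷ1 = (0.3)·(3) + (-0.3)·(-1) + (1.5)·(-4) - 1.2 = -6.0
ŷ2 = (0.3)·(-1) + (-0.3)·(-1) + (1.5)·(-4) - 1.2 = -7.2
ŷ3 = (0.3)·(2) + (-0.3)·(-2) + (1.5)·(1) - 1.2 = 1.5
errors² = [0.36, 0.09, 3.24, 0.0]
MSE = 3.6900/4 = 0.9225

0.9225


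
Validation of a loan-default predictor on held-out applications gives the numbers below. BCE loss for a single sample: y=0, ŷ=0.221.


BCE = -[y·ln(p) + (1-y)·ln(1-p)]
= -0 - 1·ln(1-0.221)
= -ln(0.779) = 0.2497

0.2497


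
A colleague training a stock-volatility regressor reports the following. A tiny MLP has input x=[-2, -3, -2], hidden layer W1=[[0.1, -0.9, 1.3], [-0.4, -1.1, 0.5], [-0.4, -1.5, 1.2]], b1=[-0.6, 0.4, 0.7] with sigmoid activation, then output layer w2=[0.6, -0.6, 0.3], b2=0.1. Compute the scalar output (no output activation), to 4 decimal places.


z1[0] = (0.1)·(-2) + (-0.9)·(-3) + (1.3)·(-2) - 0.6 = -0.7
z1[1] = (-0.4)·(-2) + (-1.1)·(-3) + (0.5)·(-2) + 0.4 = 3.5
z1[2] = (-0.4)·(-2) + (-1.5)·(-3) + (1.2)·(-2) + 0.7 = 3.6
h = sigmoid(z1) = [0.3318, 0.9707, 0.9734]
output = (0.6)·(0.3318) + (-0.6)·(0.9707) + (0.3)·(0.9734) + 0.1 = 0.0087

0.0087


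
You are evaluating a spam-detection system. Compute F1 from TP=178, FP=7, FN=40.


Precision = 178/185 = 0.9622
Recall = 178/218 = 0.8165
F1 = 2·P·R/(P+R) = 2·TP/(2·TP+FP+FN) = 356/(356+7+40) = 356/403 = 0.8834

0.8834


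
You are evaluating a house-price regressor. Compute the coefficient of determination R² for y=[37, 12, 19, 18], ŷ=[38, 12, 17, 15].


ȳ = 21.5
SS_res = Σ(y-ŷ)² = 14
SS_tot = Σ(y-ȳ)² = 349
R² = 1 - SS_res/SS_tot = 1 - 0.0401 = 0.9599

0.9599


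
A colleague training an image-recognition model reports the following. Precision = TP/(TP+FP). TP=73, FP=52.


Precision = TP/(TP+FP)
= 73/(73+52)
= 73/125 = 58.4%

58.4%


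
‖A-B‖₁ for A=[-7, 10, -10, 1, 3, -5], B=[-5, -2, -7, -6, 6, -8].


d = |-7+ 5| + |10+ 2| + |-10+ 7| + |1+ 6| + |3-6| + |-5+ 8|
  = 2 + 12 + 3 + 7 + 3 + 3
  = 30

30


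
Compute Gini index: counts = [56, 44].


Probabilities: [56/100, 44/100] ≈ [0.56, 0.44]
Σpᵢ² = (3136 + 1936)/100² = 5072/10000
Gini = 1 - Σpᵢ² = 1 - 5072/10000 = 0.4928

0.4928


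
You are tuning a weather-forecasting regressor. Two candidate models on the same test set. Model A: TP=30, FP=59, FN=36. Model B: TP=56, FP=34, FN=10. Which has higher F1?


Model A: P=30/89=0.3371, R=30/66=0.4545, F1=2PR/(P+R)=2TP/(2TP+FP+FN)=60/155=0.3871
Model B: P=56/90=0.6222, R=56/66=0.8485, F1=2PR/(P+R)=2TP/(2TP+FP+FN)=112/156=0.7179
0.3871 < 0.7179 → Model B

Model B


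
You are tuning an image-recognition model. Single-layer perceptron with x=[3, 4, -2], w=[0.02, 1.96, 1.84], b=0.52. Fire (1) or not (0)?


z = (3)·(0.02) + (4)·(1.96) + (-2)·(1.84) + 0.52
  = 4.74
step(z) = 1 (z≥0)

1


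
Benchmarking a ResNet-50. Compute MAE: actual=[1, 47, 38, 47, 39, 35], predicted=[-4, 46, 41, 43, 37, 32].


Absolute errors: |1+ 4|=5, |47-46|=1, |38-41|=3, |47-43|=4, |39-37|=2, |35-32|=3
Sum = 18
MAE = 18/6 = 3

3


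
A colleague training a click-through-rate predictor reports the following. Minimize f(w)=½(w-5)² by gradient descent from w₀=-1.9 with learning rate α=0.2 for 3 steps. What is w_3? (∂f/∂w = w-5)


step 1: grad = -1.9-5 = -6.9; w = -1.9 - 0.2·(-6.9) = -0.52
step 2: grad = -0.52-5 = -5.52; w = -0.52 - 0.2·(-5.52) = 0.584
step 3: grad = 0.584-5 = -4.416; w = 0.584 - 0.2·(-4.416) = 1.4672

1.4672


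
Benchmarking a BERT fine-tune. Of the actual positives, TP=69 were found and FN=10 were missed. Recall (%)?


Recall = TP/(TP+FN)
= 69/(69+10)
= 69/79 = 87.34%

87.34%


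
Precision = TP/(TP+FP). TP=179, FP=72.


Precision = TP/(TP+FP)
= 179/(179+72)
= 179/251 = 71.31%

71.31%


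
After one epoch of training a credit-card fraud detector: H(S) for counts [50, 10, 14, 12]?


Probabilities: [50/86, 10/86, 14/86, 12/86] ≈ [0.5814, 0.1163, 0.1628, 0.1395]
H = -((50/86)·log₂(50/86) + (10/86)·log₂(10/86) + (14/86)·log₂(14/86) + (12/86)·log₂(12/86))
  = 1.6387 bits

1.6387 bits


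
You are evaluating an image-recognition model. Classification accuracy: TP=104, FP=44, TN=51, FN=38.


Accuracy = (TP+TN)/(TP+TN+FP+FN)
= (104+51)/(237)
= 155/237 = 65.4%

65.4%


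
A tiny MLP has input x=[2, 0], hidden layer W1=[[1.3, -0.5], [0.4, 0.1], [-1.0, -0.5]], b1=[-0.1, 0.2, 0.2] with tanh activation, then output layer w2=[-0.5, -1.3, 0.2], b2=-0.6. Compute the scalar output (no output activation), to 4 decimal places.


z1[0] = (1.3)·(2) + (-0.5)·(0) - 0.1 = 2.5
z1[1] = (0.4)·(2) + (0.1)·(0) + 0.2 = 1.0
z1[2] = (-1.0)·(2) + (-0.5)·(0) + 0.2 = -1.8
h = tanh(z1) = [0.9866, 0.7616, -0.9468]
output = (-0.5)·(0.9866) + (-1.3)·(0.7616) + (0.2)·(-0.9468) - 0.6 = -2.2727

-2.2727


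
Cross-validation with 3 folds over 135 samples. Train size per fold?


Fold size = 135/3 = 45
Training per fold = 135 - 45 = 90

90


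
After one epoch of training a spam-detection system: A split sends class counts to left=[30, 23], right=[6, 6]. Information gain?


Parent = [36, 29], H_parent = 0.9916
H_left = 0.9874 (n=53), H_right = 1 (n=12)
H_children = (53/65)·0.9874 + (12/65)·1 = 0.9897
IG = 0.9916 - 0.9897 = 0.0019

0.0019


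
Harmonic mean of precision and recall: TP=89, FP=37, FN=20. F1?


Precision = 89/126 = 0.7063
Recall = 89/109 = 0.8165
F1 = 2·P·R/(P+R) = 2·TP/(2·TP+FP+FN) = 178/(178+37+20) = 178/235 = 0.7574

0.7574


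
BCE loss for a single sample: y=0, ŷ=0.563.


BCE = -[y·ln(p) + (1-y)·ln(1-p)]
= -0 - 1·ln(1-0.563)
= -ln(0.437) = 0.8278

0.8278


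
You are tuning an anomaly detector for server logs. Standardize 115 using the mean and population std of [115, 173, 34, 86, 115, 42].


μ = 94.1667, σ = 47.4181
z = (115 - 94.1667)/47.4181 = 0.4394

0.4394


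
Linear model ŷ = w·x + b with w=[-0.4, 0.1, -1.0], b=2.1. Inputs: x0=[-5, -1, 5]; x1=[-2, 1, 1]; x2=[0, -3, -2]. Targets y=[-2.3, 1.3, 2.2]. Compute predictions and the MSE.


ŷ0 = (-0.4)·(-5) + (0.1)·(-1) + (-1.0)·(5) + 2.1 = -1.0
ŷ1 = (-0.4)·(-2) + (0.1)·(1) + (-1.0)·(1) + 2.1 = 2.0
ŷ2 = (-0.4)·(0) + (0.1)·(-3) + (-1.0)·(-2) + 2.1 = 3.8
errors² = [1.69, 0.49, 2.56]
MSE = 4.7400/3 = 1.58

1.58


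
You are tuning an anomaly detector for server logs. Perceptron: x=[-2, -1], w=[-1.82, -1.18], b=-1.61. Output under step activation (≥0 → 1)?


z = (-2)·(-1.82) + (-1)·(-1.18) - 1.61
  = 3.21
step(z) = 1 (z≥0)

1


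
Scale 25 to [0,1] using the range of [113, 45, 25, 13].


min=13, max=113
(25-13)/(113-13) = 12/100 = 0.12

0.12


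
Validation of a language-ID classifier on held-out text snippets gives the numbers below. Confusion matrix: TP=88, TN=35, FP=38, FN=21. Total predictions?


Total = TP + TN + FP + FN
= 88 + 35 + 38 + 21
= 182
(Predicted positive: 126, predicted negative: 56)

182


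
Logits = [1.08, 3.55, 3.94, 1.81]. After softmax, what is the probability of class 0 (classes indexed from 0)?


Exponentials: e^1.08=2.9447, e^3.55=34.8133, e^3.94=51.4186, e^1.81=6.1104
Sum = 95.287
Softmax = [0.0309, 0.3654, 0.5396, 0.0641]
p[0] = 2.9447/95.287 = 0.0309

0.0309


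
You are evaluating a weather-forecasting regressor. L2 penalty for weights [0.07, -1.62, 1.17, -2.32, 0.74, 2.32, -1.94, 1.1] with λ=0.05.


‖w‖₂² = (0.07)² + (-1.62)² + (1.17)² + (-2.32)² + (0.74)² + (2.32)² + (-1.94)² + (1.1)²
     = 0.0049 + 2.6244 + 1.3689 + 5.3824 + 0.5476 + 5.3824 + 3.7636 + 1.21
     = 20.2842
λ·‖w‖₂² = 0.05·20.2842 = 1.01421

1.01421


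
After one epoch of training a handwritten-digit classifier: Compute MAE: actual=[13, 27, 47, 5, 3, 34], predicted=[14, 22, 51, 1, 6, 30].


Absolute errors: |13-14|=1, |27-22|=5, |47-51|=4, |5-1|=4, |3-6|=3, |34-30|=4
Sum = 21
MAE = 21/6 = 7/2

7/2


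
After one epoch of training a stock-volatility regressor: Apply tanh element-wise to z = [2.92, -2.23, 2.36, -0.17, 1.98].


tanh(2.92) = 0.9942
tanh(-2.23) = -0.9771
tanh(2.36) = 0.9823
tanh(-0.17) = -0.1684
tanh(1.98) = 0.9626
result = [0.9942, -0.9771, 0.9823, -0.1684, 0.9626]

[0.9942, -0.9771, 0.9823, -0.1684, 0.9626]


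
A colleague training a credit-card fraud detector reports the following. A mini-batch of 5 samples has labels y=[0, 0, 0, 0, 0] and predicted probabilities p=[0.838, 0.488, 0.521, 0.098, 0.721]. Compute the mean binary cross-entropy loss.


L[0] = -ln(1-0.838) = -ln(0.162) = 1.8202
L[1] = -ln(1-0.488) = -ln(0.512) = 0.6694
L[2] = -ln(1-0.521) = -ln(0.479) = 0.7361
L[3] = -ln(1-0.098) = -ln(0.902) = 0.1031
L[4] = -ln(1-0.721) = -ln(0.279) = 1.2765
mean = (1.8202 + 0.6694 + 0.7361 + 0.1031 + 1.2765)/5 = 0.9211

0.9211


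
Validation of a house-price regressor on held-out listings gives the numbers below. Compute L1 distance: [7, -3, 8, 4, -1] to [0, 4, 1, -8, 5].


d = |7-0| + |-3-4| + |8-1| + |4+ 8| + |-1-5|
  = 7 + 7 + 7 + 12 + 6
  = 39

39


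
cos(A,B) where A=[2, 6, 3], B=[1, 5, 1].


A·B = 2·1 + 6·5 + 3·1 = 35
‖A‖ = √49 = 7, ‖B‖ = √27 = 5.1962
cos = 35/(√49·√27) = 35/√1323 = 0.9623

0.9623


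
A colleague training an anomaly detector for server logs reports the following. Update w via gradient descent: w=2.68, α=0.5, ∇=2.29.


w_new = w - α·∇
= 2.68 - 0.5·2.29
= 2.68 - 1.145
= 1.535

1.535


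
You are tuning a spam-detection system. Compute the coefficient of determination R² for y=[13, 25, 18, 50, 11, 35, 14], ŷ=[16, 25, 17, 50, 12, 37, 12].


ȳ = 23.7143
SS_res = Σ(y-ŷ)² = 19
SS_tot = Σ(y-ȳ)² = 1223.43
R² = 1 - SS_res/SS_tot = 1 - 0.0155 = 0.9845

0.9845


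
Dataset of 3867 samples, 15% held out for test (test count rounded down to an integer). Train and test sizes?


Test = ⌊3867·15/100⌋ = 580
Train = 3867 - 580 = 3287

Train: 3287, Test: 580


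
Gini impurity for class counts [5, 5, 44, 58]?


Probabilities: [5/112, 5/112, 44/112, 58/112] ≈ [0.0446, 0.0446, 0.3929, 0.5179]
Σpᵢ² = (25 + 25 + 1936 + 3364)/112² = 5350/12544
Gini = 1 - Σpᵢ² = 1 - 5350/12544 = 0.5735

0.5735


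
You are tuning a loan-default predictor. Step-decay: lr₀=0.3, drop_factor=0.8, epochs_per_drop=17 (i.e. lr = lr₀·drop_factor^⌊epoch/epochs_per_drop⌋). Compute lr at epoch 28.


n_drops = ⌊28/17⌋ = 1
lr = 0.3·0.8^1 = 0.3·0.8 = 0.24

0.24


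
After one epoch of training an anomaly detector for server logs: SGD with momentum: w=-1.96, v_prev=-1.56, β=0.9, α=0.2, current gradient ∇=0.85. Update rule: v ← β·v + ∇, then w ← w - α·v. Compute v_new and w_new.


v_new = 0.9·-1.56 + 0.85 = -1.404 + 0.85 = -0.554
w_new = -1.96 - 0.2·-0.554 = -1.96 + 0.1108 = -1.8492

v_new=-0.554, w_new=-1.8492


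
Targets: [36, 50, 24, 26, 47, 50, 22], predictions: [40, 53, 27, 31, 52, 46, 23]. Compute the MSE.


Squared errors: (36-40)²=16, (50-53)²=9, (24-27)²=9, (26-31)²=25, (47-52)²=25, (50-46)²=16, (22-23)²=1
Sum = 101
MSE = 101/7 = 101/7

101/7


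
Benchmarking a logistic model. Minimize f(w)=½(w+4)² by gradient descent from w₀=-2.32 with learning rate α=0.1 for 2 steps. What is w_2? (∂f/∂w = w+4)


step 1: grad = -2.32+4 = 1.68; w = -2.32 - 0.1·(1.68) = -2.488
step 2: grad = -2.488+4 = 1.512; w = -2.488 - 0.1·(1.512) = -2.6392

-2.6392


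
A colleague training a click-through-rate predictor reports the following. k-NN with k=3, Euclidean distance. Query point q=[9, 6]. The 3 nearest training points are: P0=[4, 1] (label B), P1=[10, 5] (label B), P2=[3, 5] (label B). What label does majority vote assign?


d(q,P0) = 7.0711  (label B)
d(q,P1) = 1.4142  (label B)
d(q,P2) = 6.0828  (label B)
Votes: A=0, B=3
Majority → B

B


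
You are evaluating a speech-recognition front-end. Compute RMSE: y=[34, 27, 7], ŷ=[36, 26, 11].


MSE = 21/3 = 7
RMSE = √(21/3) = 2.6458

2.6458


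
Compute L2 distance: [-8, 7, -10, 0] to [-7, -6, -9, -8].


d = √((-8+ 7)² + (7+ 6)² + (-10+ 9)² + (0+ 8)²)
  = √(1 + 169 + 1 + 64)
  = √235 = 15.3297

15.3297


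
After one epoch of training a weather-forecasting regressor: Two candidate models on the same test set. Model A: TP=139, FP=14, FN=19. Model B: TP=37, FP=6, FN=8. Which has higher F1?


Model A: P=139/153=0.9085, R=139/158=0.8797, F1=2PR/(P+R)=2TP/(2TP+FP+FN)=278/311=0.8939
Model B: P=37/43=0.8605, R=37/45=0.8222, F1=2PR/(P+R)=2TP/(2TP+FP+FN)=74/88=0.8409
0.8939 > 0.8409 → Model A

Model A


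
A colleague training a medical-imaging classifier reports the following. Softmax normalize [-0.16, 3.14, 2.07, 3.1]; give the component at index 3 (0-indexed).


Exponentials: e^-0.16=0.8521, e^3.14=23.1039, e^2.07=7.9248, e^3.1=22.198
Sum = 54.0788
Softmax = [0.0158, 0.4272, 0.1465, 0.4105]
p[3] = 22.198/54.0788 = 0.4105

0.4105
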